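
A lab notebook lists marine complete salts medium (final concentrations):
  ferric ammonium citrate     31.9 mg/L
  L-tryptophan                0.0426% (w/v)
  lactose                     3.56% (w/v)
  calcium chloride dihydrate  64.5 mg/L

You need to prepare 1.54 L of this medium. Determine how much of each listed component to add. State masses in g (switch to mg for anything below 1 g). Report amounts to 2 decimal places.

ferric ammonium citrate 49.13 mg; L-tryptophan 656.04 mg; lactose 54.82 g; calcium chloride dihydrate 99.33 mg

Working volume: 1.54 L.
ferric ammonium citrate: 31.9 mg/L × 1.54 L = 49.13 mg
L-tryptophan: 0.0426% w/v = 0.426 g/L → 0.426 × 1.54 L = 0.65604 g = 656.04 mg
lactose: 3.56 g per 100 mL × 1540 mL ÷ 100 = 54.82 g
calcium chloride dihydrate: 64.5 mg/L × 1.54 L = 99.33 mg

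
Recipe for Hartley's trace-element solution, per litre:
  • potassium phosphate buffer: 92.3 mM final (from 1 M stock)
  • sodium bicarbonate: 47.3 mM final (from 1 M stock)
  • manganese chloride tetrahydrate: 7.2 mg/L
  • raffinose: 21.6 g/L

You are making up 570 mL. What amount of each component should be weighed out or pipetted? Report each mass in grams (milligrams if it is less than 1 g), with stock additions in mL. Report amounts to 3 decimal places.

Scale factor relative to 1 L: 0.57.
potassium phosphate buffer: dilute stock: 92.3 mM × 570 mL ÷ 1000 mM = 52.611 mL
sodium bicarbonate: V = C2·V2/C1 = 47.3 mM × 570 mL ÷ 1000 mM = 26.961 mL
manganese chloride tetrahydrate: 7.2 mg/L × 0.57 L = 4.104 mg
raffinose: 21.6 g/L × 0.57 L = 12.312 g

potassium phosphate buffer 52.611 mL; sodium bicarbonate 26.961 mL; manganese chloride tetrahydrate 4.104 mg; raffinose 12.312 g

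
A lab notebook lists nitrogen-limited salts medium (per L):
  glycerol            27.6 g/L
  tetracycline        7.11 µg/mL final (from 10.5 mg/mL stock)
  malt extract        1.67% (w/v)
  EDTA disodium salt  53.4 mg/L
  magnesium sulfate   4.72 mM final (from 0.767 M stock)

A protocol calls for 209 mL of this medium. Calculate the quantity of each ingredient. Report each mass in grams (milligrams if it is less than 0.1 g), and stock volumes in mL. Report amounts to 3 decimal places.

glycerol 5.768 g; tetracycline 0.142 mL; malt extract 3.490 g; EDTA disodium salt 11.161 mg; magnesium sulfate 1.286 mL

Scale factor relative to 1 L: 0.209.
glycerol: 27.6 g/L × 0.209 L = 5.768 g
tetracycline: C1V1 = C2V2 → 7.11 µg/mL × 209 mL ÷ 10500 µg/mL = 0.142 mL
malt extract: 1.67 g per 100 mL × 209 mL ÷ 100 = 3.490 g
EDTA disodium salt: 53.4 mg/L × 0.209 L = 11.161 mg
magnesium sulfate: C1V1 = C2V2 → 4.72 mM × 209 mL ÷ 767 mM = 1.286 mL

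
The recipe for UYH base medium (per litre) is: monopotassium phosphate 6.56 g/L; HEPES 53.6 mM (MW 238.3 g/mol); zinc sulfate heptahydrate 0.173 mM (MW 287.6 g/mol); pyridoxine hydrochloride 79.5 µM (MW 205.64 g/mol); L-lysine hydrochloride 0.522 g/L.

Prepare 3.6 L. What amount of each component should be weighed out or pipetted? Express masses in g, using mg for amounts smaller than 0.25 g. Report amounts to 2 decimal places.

monopotassium phosphate 23.62 g; HEPES 45.98 g; zinc sulfate heptahydrate 179.12 mg; pyridoxine hydrochloride 58.85 mg; L-lysine hydrochloride 1.88 g

Scale factor relative to 1 L: 3.6.
monopotassium phosphate: 6.56 g/L × 3.6 L = 23.62 g
HEPES: 53.6 mmol/L × 238.3 g/mol × 3.6 L ÷ 1000 = 45.98 g
zinc sulfate heptahydrate: 0.173 mmol/L × 287.6 mg/mmol × 3.6 L = 179.12 mg
pyridoxine hydrochloride: 79.5 µmol/L × 205.64 g/mol × 3.6 L ÷ 1000 = 58.85 mg
L-lysine hydrochloride: 0.522 g/L × 3.6 L = 1.88 g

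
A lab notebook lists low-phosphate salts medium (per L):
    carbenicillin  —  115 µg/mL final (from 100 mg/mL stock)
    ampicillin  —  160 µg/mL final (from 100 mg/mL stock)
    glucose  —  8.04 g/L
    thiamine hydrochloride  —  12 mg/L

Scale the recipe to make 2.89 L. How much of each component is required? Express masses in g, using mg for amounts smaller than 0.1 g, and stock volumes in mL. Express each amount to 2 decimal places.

carbenicillin 3.32 mL; ampicillin 4.62 mL; glucose 23.24 g; thiamine hydrochloride 34.68 mg

Scale factor relative to 1 L: 2.89.
carbenicillin: V = C2·V2/C1 = 115 µg/mL × 2890 mL ÷ 100000 µg/mL = 3.32 mL
ampicillin: C1V1 = C2V2 → 160 µg/mL × 2890 mL ÷ 100000 µg/mL = 4.62 mL
glucose: 8.04 g/L × 2.89 L = 23.24 g
thiamine hydrochloride: 12 mg/L × 2.89 L = 34.68 mg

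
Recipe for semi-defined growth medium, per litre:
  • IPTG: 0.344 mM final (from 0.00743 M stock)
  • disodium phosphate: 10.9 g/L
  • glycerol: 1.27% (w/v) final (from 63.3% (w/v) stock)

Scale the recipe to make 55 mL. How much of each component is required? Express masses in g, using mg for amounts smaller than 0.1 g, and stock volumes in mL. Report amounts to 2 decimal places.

Working volume: 55 mL = 0.055 L.
IPTG: C1V1 = C2V2 → 0.344 mM × 55 mL ÷ 7.43 mM = 2.55 mL
disodium phosphate: 10.9 g/L × 0.055 L = 0.60 g
glycerol: V = C2·V2/C1 = 1.27% ÷ 63.3% × 55 mL = 1.10 mL

IPTG 2.55 mL; disodium phosphate 0.60 g; glycerol 1.10 mL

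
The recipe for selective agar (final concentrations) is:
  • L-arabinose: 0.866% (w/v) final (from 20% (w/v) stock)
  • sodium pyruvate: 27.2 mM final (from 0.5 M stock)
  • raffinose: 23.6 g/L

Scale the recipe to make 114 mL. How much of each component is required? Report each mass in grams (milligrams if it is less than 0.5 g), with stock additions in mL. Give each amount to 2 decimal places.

Scale factor relative to 1 L: 0.114.
L-arabinose: dilute stock: 0.866% ÷ 20% × 114 mL = 4.94 mL
sodium pyruvate: dilute stock: 27.2 mM × 114 mL ÷ 500 mM = 6.20 mL
raffinose: 23.6 g/L × 0.114 L = 2.69 g

L-arabinose 4.94 mL; sodium pyruvate 6.20 mL; raffinose 2.69 g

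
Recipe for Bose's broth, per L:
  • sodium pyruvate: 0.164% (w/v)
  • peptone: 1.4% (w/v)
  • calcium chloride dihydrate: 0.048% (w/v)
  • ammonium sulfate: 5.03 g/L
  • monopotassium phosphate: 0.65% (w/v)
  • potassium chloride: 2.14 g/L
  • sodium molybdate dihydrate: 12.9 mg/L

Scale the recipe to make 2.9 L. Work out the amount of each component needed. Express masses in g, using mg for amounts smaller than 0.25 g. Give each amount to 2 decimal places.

Working volume: 2.9 L.
sodium pyruvate: 0.164% w/v = 1.64 g/L → 1.64 × 2.9 L = 4.76 g
peptone: 1.4 g per 100 mL × 2900 mL ÷ 100 = 40.60 g
calcium chloride dihydrate: 0.048% w/v = 0.48 g/L → 0.48 × 2.9 L = 1.39 g
ammonium sulfate: 5.03 g/L × 2.9 L = 14.59 g
monopotassium phosphate: 0.65% w/v = 6.5 g/L → 6.5 × 2.9 L = 18.85 g
potassium chloride: 2.14 g/L × 2.9 L = 6.21 g
sodium molybdate dihydrate: 12.9 mg/L × 2.9 L = 37.41 mg

sodium pyruvate 4.76 g; peptone 40.60 g; calcium chloride dihydrate 1.39 g; ammonium sulfate 14.59 g; monopotassium phosphate 18.85 g; potassium chloride 6.21 g; sodium molybdate dihydrate 37.41 mg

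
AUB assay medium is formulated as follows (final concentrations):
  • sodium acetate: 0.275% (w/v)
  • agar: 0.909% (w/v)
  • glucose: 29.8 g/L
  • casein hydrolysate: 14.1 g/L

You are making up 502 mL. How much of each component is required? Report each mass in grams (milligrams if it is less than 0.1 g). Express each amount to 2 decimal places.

Working volume: 502 mL = 0.502 L.
sodium acetate: 0.275 g per 100 mL × 502 mL ÷ 100 = 1.38 g
agar: 0.909 g per 100 mL × 502 mL ÷ 100 = 4.56 g
glucose: 29.8 g/L × 0.502 L = 14.96 g
casein hydrolysate: 14.1 g/L × 0.502 L = 7.08 g

sodium acetate 1.38 g; agar 4.56 g; glucose 14.96 g; casein hydrolysate 7.08 g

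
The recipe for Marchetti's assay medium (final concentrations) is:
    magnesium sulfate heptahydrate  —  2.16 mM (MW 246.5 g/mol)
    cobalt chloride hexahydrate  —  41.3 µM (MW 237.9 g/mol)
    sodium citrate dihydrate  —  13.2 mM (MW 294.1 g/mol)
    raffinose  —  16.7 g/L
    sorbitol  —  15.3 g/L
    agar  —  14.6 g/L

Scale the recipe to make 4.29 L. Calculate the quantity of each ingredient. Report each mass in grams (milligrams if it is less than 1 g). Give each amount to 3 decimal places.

magnesium sulfate heptahydrate 2.284 g; cobalt chloride hexahydrate 42.150 mg; sodium citrate dihydrate 16.654 g; raffinose 71.643 g; sorbitol 65.637 g; agar 62.634 g

Scale factor relative to 1 L: 4.29.
magnesium sulfate heptahydrate: 2.16 mmol/L × 246.5 g/mol × 4.29 L ÷ 1000 = 2.284 g
cobalt chloride hexahydrate: 41.3 µmol/L × 237.9 g/mol × 4.29 L ÷ 1000 = 42.150 mg
sodium citrate dihydrate: 13.2 mmol/L × 294.1 g/mol × 4.29 L ÷ 1000 = 16.654 g
raffinose: 16.7 g/L × 4.29 L = 71.643 g
sorbitol: 15.3 g/L × 4.29 L = 65.637 g
agar: 14.6 g/L × 4.29 L = 62.634 g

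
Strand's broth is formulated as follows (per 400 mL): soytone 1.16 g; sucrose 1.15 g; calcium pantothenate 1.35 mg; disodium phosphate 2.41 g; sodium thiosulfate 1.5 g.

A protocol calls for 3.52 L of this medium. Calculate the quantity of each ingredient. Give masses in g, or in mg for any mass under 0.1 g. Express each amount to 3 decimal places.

Scale factor = 3520 mL / 400 mL = 8.8.
soytone: 1.16 g × (3520 mL / 400 mL) = 10.208 g
sucrose: 1.15 g × (3520 mL / 400 mL) = 10.120 g
calcium pantothenate: 1.35 mg × (3520 mL / 400 mL) = 11.880 mg
disodium phosphate: 2.41 g × (3520 mL / 400 mL) = 21.208 g
sodium thiosulfate: 1.5 g × (3520 mL / 400 mL) = 13.200 g

soytone 10.208 g; sucrose 10.120 g; calcium pantothenate 11.880 mg; disodium phosphate 21.208 g; sodium thiosulfate 13.200 g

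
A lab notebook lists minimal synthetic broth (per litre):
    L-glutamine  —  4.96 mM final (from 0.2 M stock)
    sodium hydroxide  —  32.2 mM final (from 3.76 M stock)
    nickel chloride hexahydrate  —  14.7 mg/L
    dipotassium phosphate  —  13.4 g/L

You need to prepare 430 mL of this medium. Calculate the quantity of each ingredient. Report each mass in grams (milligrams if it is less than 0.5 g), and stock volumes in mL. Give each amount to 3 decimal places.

Scale factor relative to 1 L: 0.43.
L-glutamine: C1V1 = C2V2 → 4.96 mM × 430 mL ÷ 200 mM = 10.664 mL
sodium hydroxide: V = C2·V2/C1 = 32.2 mM × 430 mL ÷ 3760 mM = 3.682 mL
nickel chloride hexahydrate: 14.7 mg/L × 0.43 L = 6.321 mg
dipotassium phosphate: 13.4 g/L × 0.43 L = 5.762 g

L-glutamine 10.664 mL; sodium hydroxide 3.682 mL; nickel chloride hexahydrate 6.321 mg; dipotassium phosphate 5.762 g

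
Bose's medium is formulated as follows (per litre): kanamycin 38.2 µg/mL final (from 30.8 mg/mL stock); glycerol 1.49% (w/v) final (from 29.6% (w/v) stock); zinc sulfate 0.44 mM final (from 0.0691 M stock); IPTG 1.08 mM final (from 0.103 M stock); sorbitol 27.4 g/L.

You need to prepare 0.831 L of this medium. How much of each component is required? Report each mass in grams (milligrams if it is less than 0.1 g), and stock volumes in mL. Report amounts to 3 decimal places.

Scale factor relative to 1 L: 0.831.
kanamycin: C1V1 = C2V2 → 38.2 µg/mL × 831 mL ÷ 30800 µg/mL = 1.031 mL
glycerol: V = C2·V2/C1 = 1.49% ÷ 29.6% × 831 mL = 41.831 mL
zinc sulfate: dilute stock: 0.44 mM × 831 mL ÷ 69.1 mM = 5.291 mL
IPTG: C1V1 = C2V2 → 1.08 mM × 831 mL ÷ 103 mM = 8.713 mL
sorbitol: 27.4 g/L × 0.831 L = 22.769 g

kanamycin 1.031 mL; glycerol 41.831 mL; zinc sulfate 5.291 mL; IPTG 8.713 mL; sorbitol 22.769 g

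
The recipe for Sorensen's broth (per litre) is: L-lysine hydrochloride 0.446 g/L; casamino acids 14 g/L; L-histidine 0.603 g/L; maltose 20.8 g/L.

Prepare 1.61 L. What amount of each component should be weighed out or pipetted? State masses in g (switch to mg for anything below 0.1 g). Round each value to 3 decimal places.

L-lysine hydrochloride 0.718 g; casamino acids 22.540 g; L-histidine 0.971 g; maltose 33.488 g

Scale factor relative to 1 L: 1.61.
L-lysine hydrochloride: 0.446 g/L × 1.61 L = 0.718 g
casamino acids: 14 g/L × 1.61 L = 22.540 g
L-histidine: 0.603 g/L × 1.61 L = 0.971 g
maltose: 20.8 g/L × 1.61 L = 33.488 g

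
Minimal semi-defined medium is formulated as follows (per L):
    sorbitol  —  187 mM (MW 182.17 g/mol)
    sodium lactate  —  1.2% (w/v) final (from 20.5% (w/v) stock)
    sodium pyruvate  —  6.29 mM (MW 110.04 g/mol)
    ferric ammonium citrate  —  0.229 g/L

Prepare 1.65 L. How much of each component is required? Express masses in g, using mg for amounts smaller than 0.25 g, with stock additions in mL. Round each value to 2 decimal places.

Working volume: 1.65 L.
sorbitol: 187 mmol/L × 182.17 g/mol × 1.65 L ÷ 1000 = 56.21 g
sodium lactate: V = C2·V2/C1 = 1.2% ÷ 20.5% × 1650 mL = 96.59 mL
sodium pyruvate: 6.29 mmol/L × 110.04 g/mol × 1.65 L ÷ 1000 = 1.14 g
ferric ammonium citrate: 0.229 g/L × 1.65 L = 0.38 g

sorbitol 56.21 g; sodium lactate 96.59 mL; sodium pyruvate 1.14 g; ferric ammonium citrate 0.38 g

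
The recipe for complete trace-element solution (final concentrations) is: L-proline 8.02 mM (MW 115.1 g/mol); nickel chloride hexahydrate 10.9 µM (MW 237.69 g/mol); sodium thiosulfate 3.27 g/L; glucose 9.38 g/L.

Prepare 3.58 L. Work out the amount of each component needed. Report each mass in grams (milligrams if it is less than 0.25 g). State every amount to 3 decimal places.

Scale factor relative to 1 L: 3.58.
L-proline: 8.02 mmol/L × 115.1 g/mol × 3.58 L ÷ 1000 = 3.305 g
nickel chloride hexahydrate: 10.9 µmol/L × 237.69 g/mol × 3.58 L ÷ 1000 = 9.275 mg
sodium thiosulfate: 3.27 g/L × 3.58 L = 11.707 g
glucose: 9.38 g/L × 3.58 L = 33.580 g

L-proline 3.305 g; nickel chloride hexahydrate 9.275 mg; sodium thiosulfate 11.707 g; glucose 33.580 g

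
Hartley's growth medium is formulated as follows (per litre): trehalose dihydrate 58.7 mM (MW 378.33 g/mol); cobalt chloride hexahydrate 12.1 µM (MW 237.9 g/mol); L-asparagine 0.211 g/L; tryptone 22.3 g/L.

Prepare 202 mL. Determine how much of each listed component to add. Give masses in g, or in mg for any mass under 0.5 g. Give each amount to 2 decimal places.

Target volume = 202 mL = 0.202 L.
trehalose dihydrate: 58.7 mmol/L × 378.33 g/mol × 0.202 L ÷ 1000 = 4.49 g
cobalt chloride hexahydrate: 12.1 µmol/L × 237.9 g/mol × 0.202 L ÷ 1000 = 0.58 mg
L-asparagine: 0.211 g/L × 0.202 L = 0.042622 g = 42.62 mg
tryptone: 22.3 g/L × 0.202 L = 4.50 g

trehalose dihydrate 4.49 g; cobalt chloride hexahydrate 0.58 mg; L-asparagine 42.62 mg; tryptone 4.50 g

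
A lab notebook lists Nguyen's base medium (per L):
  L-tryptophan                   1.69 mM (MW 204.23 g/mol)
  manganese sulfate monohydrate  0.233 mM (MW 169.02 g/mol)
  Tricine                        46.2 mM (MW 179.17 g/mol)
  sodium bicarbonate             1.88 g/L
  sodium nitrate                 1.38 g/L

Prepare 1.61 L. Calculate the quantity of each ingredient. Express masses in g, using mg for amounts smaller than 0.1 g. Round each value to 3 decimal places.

Working volume: 1.61 L.
L-tryptophan: 1.69 mmol/L × 204.23 g/mol × 1.61 L ÷ 1000 = 0.556 g
manganese sulfate monohydrate: 0.233 mmol/L × 169.02 mg/mmol × 1.61 L = 63.404 mg
Tricine: 46.2 mmol/L × 179.17 g/mol × 1.61 L ÷ 1000 = 13.327 g
sodium bicarbonate: 1.88 g/L × 1.61 L = 3.027 g
sodium nitrate: 1.38 g/L × 1.61 L = 2.222 g

L-tryptophan 0.556 g; manganese sulfate monohydrate 63.404 mg; Tricine 13.327 g; sodium bicarbonate 3.027 g; sodium nitrate 2.222 g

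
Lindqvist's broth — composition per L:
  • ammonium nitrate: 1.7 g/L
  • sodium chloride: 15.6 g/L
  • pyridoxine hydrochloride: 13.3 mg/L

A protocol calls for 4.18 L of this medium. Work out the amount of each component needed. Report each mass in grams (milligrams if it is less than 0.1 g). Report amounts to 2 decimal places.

Working volume: 4.18 L.
ammonium nitrate: 1.7 g/L × 4.18 L = 7.11 g
sodium chloride: 15.6 g/L × 4.18 L = 65.21 g
pyridoxine hydrochloride: 13.3 mg/L × 4.18 L = 55.59 mg

ammonium nitrate 7.11 g; sodium chloride 65.21 g; pyridoxine hydrochloride 55.59 mg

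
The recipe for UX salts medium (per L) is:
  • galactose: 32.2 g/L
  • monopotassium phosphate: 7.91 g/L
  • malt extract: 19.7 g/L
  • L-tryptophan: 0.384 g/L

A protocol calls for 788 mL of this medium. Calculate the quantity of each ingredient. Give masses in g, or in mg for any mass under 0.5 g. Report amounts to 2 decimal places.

Scale factor relative to 1 L: 0.788.
galactose: 32.2 g/L × 0.788 L = 25.37 g
monopotassium phosphate: 7.91 g/L × 0.788 L = 6.23 g
malt extract: 19.7 g/L × 0.788 L = 15.52 g
L-tryptophan: 0.384 g/L × 0.788 L = 0.302592 g = 302.59 mg

galactose 25.37 g; monopotassium phosphate 6.23 g; malt extract 15.52 g; L-tryptophan 302.59 mg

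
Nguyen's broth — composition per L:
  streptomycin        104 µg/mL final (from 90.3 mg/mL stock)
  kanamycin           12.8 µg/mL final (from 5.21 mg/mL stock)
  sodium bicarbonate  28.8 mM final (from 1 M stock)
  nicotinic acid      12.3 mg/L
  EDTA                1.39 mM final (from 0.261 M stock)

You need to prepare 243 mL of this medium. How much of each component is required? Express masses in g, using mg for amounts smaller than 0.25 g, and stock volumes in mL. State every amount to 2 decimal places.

Target volume = 243 mL = 0.243 L.
streptomycin: dilute stock: 104 µg/mL × 243 mL ÷ 90300 µg/mL = 0.28 mL
kanamycin: V = C2·V2/C1 = 12.8 µg/mL × 243 mL ÷ 5210 µg/mL = 0.60 mL
sodium bicarbonate: dilute stock: 28.8 mM × 243 mL ÷ 1000 mM = 7.00 mL
nicotinic acid: 12.3 mg/L × 0.243 L = 2.99 mg
EDTA: V = C2·V2/C1 = 1.39 mM × 243 mL ÷ 261 mM = 1.29 mL

streptomycin 0.28 mL; kanamycin 0.60 mL; sodium bicarbonate 7.00 mL; nicotinic acid 2.99 mg; EDTA 1.29 mL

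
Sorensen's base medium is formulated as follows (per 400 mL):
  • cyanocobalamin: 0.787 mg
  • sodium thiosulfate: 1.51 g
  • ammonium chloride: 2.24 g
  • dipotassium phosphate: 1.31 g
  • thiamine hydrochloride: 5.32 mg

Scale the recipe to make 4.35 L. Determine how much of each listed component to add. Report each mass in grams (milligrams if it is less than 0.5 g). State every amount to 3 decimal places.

Ratio of target to recipe volume: 4350 / 400 = 10.875.
cyanocobalamin: 0.787 mg × (4350 mL / 400 mL) = 8.559 mg
sodium thiosulfate: 1.51 g × (4350 mL / 400 mL) = 16.421 g
ammonium chloride: 2.24 g × (4350 mL / 400 mL) = 24.360 g
dipotassium phosphate: 1.31 g × (4350 mL / 400 mL) = 14.246 g
thiamine hydrochloride: 5.32 mg × (4350 mL / 400 mL) = 57.855 mg

cyanocobalamin 8.559 mg; sodium thiosulfate 16.421 g; ammonium chloride 24.360 g; dipotassium phosphate 14.246 g; thiamine hydrochloride 57.855 mg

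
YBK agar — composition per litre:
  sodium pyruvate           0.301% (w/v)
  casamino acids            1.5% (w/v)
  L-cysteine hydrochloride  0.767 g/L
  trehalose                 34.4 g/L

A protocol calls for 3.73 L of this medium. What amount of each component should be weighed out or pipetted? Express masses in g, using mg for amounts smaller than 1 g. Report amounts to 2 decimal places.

Working volume: 3.73 L.
sodium pyruvate: 0.301 g per 100 mL × 3730 mL ÷ 100 = 11.23 g
casamino acids: 1.5 g per 100 mL × 3730 mL ÷ 100 = 55.95 g
L-cysteine hydrochloride: 0.767 g/L × 3.73 L = 2.86 g
trehalose: 34.4 g/L × 3.73 L = 128.31 g

sodium pyruvate 11.23 g; casamino acids 55.95 g; L-cysteine hydrochloride 2.86 g; trehalose 128.31 g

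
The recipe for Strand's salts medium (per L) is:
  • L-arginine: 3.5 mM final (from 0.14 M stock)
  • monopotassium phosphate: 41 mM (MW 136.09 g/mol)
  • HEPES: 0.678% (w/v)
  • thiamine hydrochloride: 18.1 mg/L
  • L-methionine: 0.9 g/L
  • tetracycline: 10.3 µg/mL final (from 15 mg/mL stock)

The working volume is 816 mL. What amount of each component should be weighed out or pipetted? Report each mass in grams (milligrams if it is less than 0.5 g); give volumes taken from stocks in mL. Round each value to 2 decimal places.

Scale factor relative to 1 L: 0.816.
L-arginine: dilute stock: 3.5 mM × 816 mL ÷ 140 mM = 20.40 mL
monopotassium phosphate: 41 mmol/L × 136.09 g/mol × 0.816 L ÷ 1000 = 4.55 g
HEPES: 0.678 g per 100 mL × 816 mL ÷ 100 = 5.53 g
thiamine hydrochloride: 18.1 mg/L × 0.816 L = 14.77 mg
L-methionine: 0.9 g/L × 0.816 L = 0.73 g
tetracycline: dilute stock: 10.3 µg/mL × 816 mL ÷ 15000 µg/mL = 0.56 mL

L-arginine 20.40 mL; monopotassium phosphate 4.55 g; HEPES 5.53 g; thiamine hydrochloride 14.77 mg; L-methionine 0.73 g; tetracycline 0.56 mL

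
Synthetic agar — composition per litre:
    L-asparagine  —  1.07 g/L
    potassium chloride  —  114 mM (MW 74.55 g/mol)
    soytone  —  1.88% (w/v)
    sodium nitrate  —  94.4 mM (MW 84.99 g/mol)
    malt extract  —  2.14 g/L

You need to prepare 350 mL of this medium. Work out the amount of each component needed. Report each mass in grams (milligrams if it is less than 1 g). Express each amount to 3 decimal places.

L-asparagine 374.500 mg; potassium chloride 2.975 g; soytone 6.580 g; sodium nitrate 2.808 g; malt extract 749.000 mg

Scale factor relative to 1 L: 0.35.
L-asparagine: 1.07 g/L × 0.35 L = 0.3745 g = 374.500 mg
potassium chloride: 114 mmol/L × 74.55 g/mol × 0.35 L ÷ 1000 = 2.975 g
soytone: 1.88 g per 100 mL × 350 mL ÷ 100 = 6.580 g
sodium nitrate: 94.4 mmol/L × 84.99 g/mol × 0.35 L ÷ 1000 = 2.808 g
malt extract: 2.14 g/L × 0.35 L = 0.749 g = 749.000 mg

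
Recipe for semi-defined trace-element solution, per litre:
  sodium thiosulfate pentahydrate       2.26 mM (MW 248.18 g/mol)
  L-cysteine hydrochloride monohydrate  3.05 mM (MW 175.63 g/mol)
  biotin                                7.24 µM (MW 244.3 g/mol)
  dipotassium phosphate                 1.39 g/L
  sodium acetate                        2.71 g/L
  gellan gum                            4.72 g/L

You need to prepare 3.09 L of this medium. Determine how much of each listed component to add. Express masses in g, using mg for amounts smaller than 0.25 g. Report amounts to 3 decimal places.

Scale factor relative to 1 L: 3.09.
sodium thiosulfate pentahydrate: 2.26 mmol/L × 248.18 g/mol × 3.09 L ÷ 1000 = 1.733 g
L-cysteine hydrochloride monohydrate: 3.05 mmol/L × 175.63 g/mol × 3.09 L ÷ 1000 = 1.655 g
biotin: 7.24 µmol/L × 244.3 g/mol × 3.09 L ÷ 1000 = 5.465 mg
dipotassium phosphate: 1.39 g/L × 3.09 L = 4.295 g
sodium acetate: 2.71 g/L × 3.09 L = 8.374 g
gellan gum: 4.72 g/L × 3.09 L = 14.585 g

sodium thiosulfate pentahydrate 1.733 g; L-cysteine hydrochloride monohydrate 1.655 g; biotin 5.465 mg; dipotassium phosphate 4.295 g; sodium acetate 8.374 g; gellan gum 14.585 g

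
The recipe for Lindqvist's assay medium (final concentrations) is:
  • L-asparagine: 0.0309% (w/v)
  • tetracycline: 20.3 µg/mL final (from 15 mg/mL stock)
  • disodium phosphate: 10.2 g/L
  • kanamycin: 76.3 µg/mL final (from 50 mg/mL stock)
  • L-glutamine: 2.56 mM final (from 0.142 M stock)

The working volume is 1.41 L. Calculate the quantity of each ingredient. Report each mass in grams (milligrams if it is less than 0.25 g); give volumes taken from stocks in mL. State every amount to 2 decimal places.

L-asparagine 0.44 g; tetracycline 1.91 mL; disodium phosphate 14.38 g; kanamycin 2.15 mL; L-glutamine 25.42 mL

Scale factor relative to 1 L: 1.41.
L-asparagine: 0.0309 g per 100 mL × 1410 mL ÷ 100 = 0.44 g
tetracycline: dilute stock: 20.3 µg/mL × 1410 mL ÷ 15000 µg/mL = 1.91 mL
disodium phosphate: 10.2 g/L × 1.41 L = 14.38 g
kanamycin: C1V1 = C2V2 → 76.3 µg/mL × 1410 mL ÷ 50000 µg/mL = 2.15 mL
L-glutamine: dilute stock: 2.56 mM × 1410 mL ÷ 142 mM = 25.42 mL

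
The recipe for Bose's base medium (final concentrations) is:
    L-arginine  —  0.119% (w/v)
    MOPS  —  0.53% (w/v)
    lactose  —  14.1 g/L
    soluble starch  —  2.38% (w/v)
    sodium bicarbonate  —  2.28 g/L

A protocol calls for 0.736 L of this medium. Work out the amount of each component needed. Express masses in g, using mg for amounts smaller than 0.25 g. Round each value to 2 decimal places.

Working volume: 0.736 L.
L-arginine: 0.119% w/v = 1.19 g/L → 1.19 × 0.736 L = 0.88 g
MOPS: 0.53% w/v = 5.3 g/L → 5.3 × 0.736 L = 3.90 g
lactose: 14.1 g/L × 0.736 L = 10.38 g
soluble starch: 2.38 g per 100 mL × 736 mL ÷ 100 = 17.52 g
sodium bicarbonate: 2.28 g/L × 0.736 L = 1.68 g

L-arginine 0.88 g; MOPS 3.90 g; lactose 10.38 g; soluble starch 17.52 g; sodium bicarbonate 1.68 g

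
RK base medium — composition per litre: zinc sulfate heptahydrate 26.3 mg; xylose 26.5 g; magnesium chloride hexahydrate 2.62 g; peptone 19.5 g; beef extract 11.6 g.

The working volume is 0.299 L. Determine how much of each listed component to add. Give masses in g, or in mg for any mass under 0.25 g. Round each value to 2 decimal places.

Scale factor = 299 mL / 1000 mL = 0.299.
zinc sulfate heptahydrate: 26.3 mg × (299 mL / 1000 mL) = 7.86 mg
xylose: 26.5 g × (299 mL / 1000 mL) = 7.92 g
magnesium chloride hexahydrate: 2.62 g × (299 mL / 1000 mL) = 0.78 g
peptone: 19.5 g × (299 mL / 1000 mL) = 5.83 g
beef extract: 11.6 g × (299 mL / 1000 mL) = 3.47 g

zinc sulfate heptahydrate 7.86 mg; xylose 7.92 g; magnesium chloride hexahydrate 0.78 g; peptone 5.83 g; beef extract 3.47 g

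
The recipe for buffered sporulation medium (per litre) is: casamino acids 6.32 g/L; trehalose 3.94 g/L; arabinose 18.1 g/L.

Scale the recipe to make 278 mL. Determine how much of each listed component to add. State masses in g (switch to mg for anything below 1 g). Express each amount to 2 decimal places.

casamino acids 1.76 g; trehalose 1.10 g; arabinose 5.03 g

Target volume = 278 mL = 0.278 L.
casamino acids: 6.32 g/L × 0.278 L = 1.76 g
trehalose: 3.94 g/L × 0.278 L = 1.10 g
arabinose: 18.1 g/L × 0.278 L = 5.03 g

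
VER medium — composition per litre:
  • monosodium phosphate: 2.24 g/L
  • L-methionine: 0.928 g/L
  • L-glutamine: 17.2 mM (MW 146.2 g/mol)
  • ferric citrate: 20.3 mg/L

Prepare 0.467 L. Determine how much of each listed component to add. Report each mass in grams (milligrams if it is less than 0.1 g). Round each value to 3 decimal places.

Scale factor relative to 1 L: 0.467.
monosodium phosphate: 2.24 g/L × 0.467 L = 1.046 g
L-methionine: 0.928 g/L × 0.467 L = 0.433 g
L-glutamine: 17.2 mmol/L × 146.2 g/mol × 0.467 L ÷ 1000 = 1.174 g
ferric citrate: 20.3 mg/L × 0.467 L = 9.480 mg

monosodium phosphate 1.046 g; L-methionine 0.433 g; L-glutamine 1.174 g; ferric citrate 9.480 mg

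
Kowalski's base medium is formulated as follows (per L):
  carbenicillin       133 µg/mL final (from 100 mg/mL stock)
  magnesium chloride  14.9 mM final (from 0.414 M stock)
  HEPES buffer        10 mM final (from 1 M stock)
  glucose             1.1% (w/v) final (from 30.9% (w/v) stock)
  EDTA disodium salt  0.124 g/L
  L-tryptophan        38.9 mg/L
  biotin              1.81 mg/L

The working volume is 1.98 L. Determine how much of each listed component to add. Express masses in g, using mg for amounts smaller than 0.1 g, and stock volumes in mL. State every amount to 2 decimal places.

Scale factor relative to 1 L: 1.98.
carbenicillin: dilute stock: 133 µg/mL × 1980 mL ÷ 100000 µg/mL = 2.63 mL
magnesium chloride: C1V1 = C2V2 → 14.9 mM × 1980 mL ÷ 414 mM = 71.26 mL
HEPES buffer: C1V1 = C2V2 → 10 mM × 1980 mL ÷ 1000 mM = 19.80 mL
glucose: V = C2·V2/C1 = 1.1% ÷ 30.9% × 1980 mL = 70.49 mL
EDTA disodium salt: 0.124 g/L × 1.98 L = 0.25 g
L-tryptophan: 38.9 mg/L × 1.98 L = 77.02 mg
biotin: 1.81 mg/L × 1.98 L = 3.58 mg

carbenicillin 2.63 mL; magnesium chloride 71.26 mL; HEPES buffer 19.80 mL; glucose 70.49 mL; EDTA disodium salt 0.25 g; L-tryptophan 77.02 mg; biotin 3.58 mg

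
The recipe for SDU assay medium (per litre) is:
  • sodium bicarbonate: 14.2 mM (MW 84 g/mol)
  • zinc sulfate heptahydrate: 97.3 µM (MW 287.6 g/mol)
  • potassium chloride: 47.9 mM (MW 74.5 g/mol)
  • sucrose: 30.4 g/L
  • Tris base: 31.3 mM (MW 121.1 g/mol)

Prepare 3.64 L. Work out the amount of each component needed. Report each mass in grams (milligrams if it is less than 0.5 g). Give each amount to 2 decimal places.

Scale factor relative to 1 L: 3.64.
sodium bicarbonate: 14.2 mmol/L × 84 g/mol × 3.64 L ÷ 1000 = 4.34 g
zinc sulfate heptahydrate: 97.3 µmol/L × 287.6 g/mol × 3.64 L ÷ 1000 = 101.86 mg
potassium chloride: 47.9 mmol/L × 74.5 g/mol × 3.64 L ÷ 1000 = 12.99 g
sucrose: 30.4 g/L × 3.64 L = 110.66 g
Tris base: 31.3 mmol/L × 121.1 g/mol × 3.64 L ÷ 1000 = 13.80 g

sodium bicarbonate 4.34 g; zinc sulfate heptahydrate 101.86 mg; potassium chloride 12.99 g; sucrose 110.66 g; Tris base 13.80 g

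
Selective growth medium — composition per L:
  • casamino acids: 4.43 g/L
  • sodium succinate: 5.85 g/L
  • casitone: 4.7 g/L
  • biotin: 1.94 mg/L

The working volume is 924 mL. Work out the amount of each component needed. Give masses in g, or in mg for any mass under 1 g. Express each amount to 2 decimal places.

Scale factor relative to 1 L: 0.924.
casamino acids: 4.43 g/L × 0.924 L = 4.09 g
sodium succinate: 5.85 g/L × 0.924 L = 5.41 g
casitone: 4.7 g/L × 0.924 L = 4.34 g
biotin: 1.94 mg/L × 0.924 L = 1.79 mg

casamino acids 4.09 g; sodium succinate 5.41 g; casitone 4.34 g; biotin 1.79 mg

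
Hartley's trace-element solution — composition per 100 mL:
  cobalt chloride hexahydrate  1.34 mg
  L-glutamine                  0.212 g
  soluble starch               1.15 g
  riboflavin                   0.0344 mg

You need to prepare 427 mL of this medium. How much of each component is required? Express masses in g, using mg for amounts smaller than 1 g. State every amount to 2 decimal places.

cobalt chloride hexahydrate 5.72 mg; L-glutamine 905.24 mg; soluble starch 4.91 g; riboflavin 0.15 mg

Ratio of target to recipe volume: 427 / 100 = 4.27.
cobalt chloride hexahydrate: 1.34 mg × (427 mL / 100 mL) = 5.72 mg
L-glutamine: 0.212 g × (427 mL / 100 mL) = 0.90524 g = 905.24 mg
soluble starch: 1.15 g × (427 mL / 100 mL) = 4.91 g
riboflavin: 0.0344 mg × (427 mL / 100 mL) = 0.15 mg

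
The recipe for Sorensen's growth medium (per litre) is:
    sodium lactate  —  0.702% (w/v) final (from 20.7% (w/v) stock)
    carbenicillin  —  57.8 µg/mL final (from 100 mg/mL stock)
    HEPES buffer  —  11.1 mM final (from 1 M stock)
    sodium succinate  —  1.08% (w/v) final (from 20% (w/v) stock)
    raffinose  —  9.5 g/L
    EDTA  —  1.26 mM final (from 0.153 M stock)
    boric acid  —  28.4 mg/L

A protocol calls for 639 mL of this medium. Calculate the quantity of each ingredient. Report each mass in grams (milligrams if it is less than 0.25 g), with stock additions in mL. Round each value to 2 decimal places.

sodium lactate 21.67 mL; carbenicillin 0.37 mL; HEPES buffer 7.09 mL; sodium succinate 34.51 mL; raffinose 6.07 g; EDTA 5.26 mL; boric acid 18.15 mg

Scale factor relative to 1 L: 0.639.
sodium lactate: C1V1 = C2V2 → 0.702% ÷ 20.7% × 639 mL = 21.67 mL
carbenicillin: dilute stock: 57.8 µg/mL × 639 mL ÷ 100000 µg/mL = 0.37 mL
HEPES buffer: dilute stock: 11.1 mM × 639 mL ÷ 1000 mM = 7.09 mL
sodium succinate: dilute stock: 1.08% ÷ 20% × 639 mL = 34.51 mL
raffinose: 9.5 g/L × 0.639 L = 6.07 g
EDTA: V = C2·V2/C1 = 1.26 mM × 639 mL ÷ 153 mM = 5.26 mL
boric acid: 28.4 mg/L × 0.639 L = 18.15 mg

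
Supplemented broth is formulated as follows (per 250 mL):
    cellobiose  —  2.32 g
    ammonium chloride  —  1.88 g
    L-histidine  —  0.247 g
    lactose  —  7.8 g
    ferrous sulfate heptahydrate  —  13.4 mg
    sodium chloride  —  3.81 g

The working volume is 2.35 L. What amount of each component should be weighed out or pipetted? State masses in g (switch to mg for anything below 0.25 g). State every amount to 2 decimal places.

cellobiose 21.81 g; ammonium chloride 17.67 g; L-histidine 2.32 g; lactose 73.32 g; ferrous sulfate heptahydrate 125.96 mg; sodium chloride 35.81 g

Ratio of target to recipe volume: 2350 / 250 = 9.4.
cellobiose: 2.32 g × (2350 mL / 250 mL) = 21.81 g
ammonium chloride: 1.88 g × (2350 mL / 250 mL) = 17.67 g
L-histidine: 0.247 g × (2350 mL / 250 mL) = 2.32 g
lactose: 7.8 g × (2350 mL / 250 mL) = 73.32 g
ferrous sulfate heptahydrate: 13.4 mg × (2350 mL / 250 mL) = 125.96 mg
sodium chloride: 3.81 g × (2350 mL / 250 mL) = 35.81 g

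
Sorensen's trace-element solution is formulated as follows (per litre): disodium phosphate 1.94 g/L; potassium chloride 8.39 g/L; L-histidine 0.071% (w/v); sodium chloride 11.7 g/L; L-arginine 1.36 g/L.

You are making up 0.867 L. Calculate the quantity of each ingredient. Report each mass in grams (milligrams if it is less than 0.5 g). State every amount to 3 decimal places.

disodium phosphate 1.682 g; potassium chloride 7.274 g; L-histidine 0.616 g; sodium chloride 10.144 g; L-arginine 1.179 g

Scale factor relative to 1 L: 0.867.
disodium phosphate: 1.94 g/L × 0.867 L = 1.682 g
potassium chloride: 8.39 g/L × 0.867 L = 7.274 g
L-histidine: 0.071 g per 100 mL × 867 mL ÷ 100 = 0.616 g
sodium chloride: 11.7 g/L × 0.867 L = 10.144 g
L-arginine: 1.36 g/L × 0.867 L = 1.179 g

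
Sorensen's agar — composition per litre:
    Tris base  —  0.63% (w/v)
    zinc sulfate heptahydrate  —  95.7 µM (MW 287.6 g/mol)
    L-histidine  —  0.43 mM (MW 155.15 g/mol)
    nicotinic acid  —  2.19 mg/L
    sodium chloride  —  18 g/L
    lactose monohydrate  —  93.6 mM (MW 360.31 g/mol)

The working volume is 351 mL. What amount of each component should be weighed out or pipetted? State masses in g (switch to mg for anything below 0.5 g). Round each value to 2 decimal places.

Tris base 2.21 g; zinc sulfate heptahydrate 9.66 mg; L-histidine 23.42 mg; nicotinic acid 0.77 mg; sodium chloride 6.32 g; lactose monohydrate 11.84 g

Scale factor relative to 1 L: 0.351.
Tris base: 0.63% w/v = 6.3 g/L → 6.3 × 0.351 L = 2.21 g
zinc sulfate heptahydrate: 95.7 µmol/L × 287.6 g/mol × 0.351 L ÷ 1000 = 9.66 mg
L-histidine: 0.43 mmol/L × 155.15 mg/mmol × 0.351 L = 23.42 mg
nicotinic acid: 2.19 mg/L × 0.351 L = 0.77 mg
sodium chloride: 18 g/L × 0.351 L = 6.32 g
lactose monohydrate: 93.6 mmol/L × 360.31 g/mol × 0.351 L ÷ 1000 = 11.84 g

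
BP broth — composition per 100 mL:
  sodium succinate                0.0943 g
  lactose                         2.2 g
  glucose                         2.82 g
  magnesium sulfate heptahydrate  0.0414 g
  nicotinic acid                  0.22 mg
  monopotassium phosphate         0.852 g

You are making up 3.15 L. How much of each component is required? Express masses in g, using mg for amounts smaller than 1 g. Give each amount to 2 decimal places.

Scale factor = 3150 mL / 100 mL = 31.5.
sodium succinate: 0.0943 g × (3150 mL / 100 mL) = 2.97 g
lactose: 2.2 g × (3150 mL / 100 mL) = 69.30 g
glucose: 2.82 g × (3150 mL / 100 mL) = 88.83 g
magnesium sulfate heptahydrate: 0.0414 g × (3150 mL / 100 mL) = 1.30 g
nicotinic acid: 0.22 mg × (3150 mL / 100 mL) = 6.93 mg
monopotassium phosphate: 0.852 g × (3150 mL / 100 mL) = 26.84 g

sodium succinate 2.97 g; lactose 69.30 g; glucose 88.83 g; magnesium sulfate heptahydrate 1.30 g; nicotinic acid 6.93 mg; monopotassium phosphate 26.84 g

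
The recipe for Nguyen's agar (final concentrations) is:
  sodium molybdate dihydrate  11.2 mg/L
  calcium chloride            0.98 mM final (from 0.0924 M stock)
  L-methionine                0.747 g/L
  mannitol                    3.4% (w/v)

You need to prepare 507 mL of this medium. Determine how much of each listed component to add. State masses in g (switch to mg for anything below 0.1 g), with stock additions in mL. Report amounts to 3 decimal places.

sodium molybdate dihydrate 5.678 mg; calcium chloride 5.377 mL; L-methionine 0.379 g; mannitol 17.238 g

Scale factor relative to 1 L: 0.507.
sodium molybdate dihydrate: 11.2 mg/L × 0.507 L = 5.678 mg
calcium chloride: dilute stock: 0.98 mM × 507 mL ÷ 92.4 mM = 5.377 mL
L-methionine: 0.747 g/L × 0.507 L = 0.379 g
mannitol: 3.4% w/v = 34 g/L → 34 × 0.507 L = 17.238 g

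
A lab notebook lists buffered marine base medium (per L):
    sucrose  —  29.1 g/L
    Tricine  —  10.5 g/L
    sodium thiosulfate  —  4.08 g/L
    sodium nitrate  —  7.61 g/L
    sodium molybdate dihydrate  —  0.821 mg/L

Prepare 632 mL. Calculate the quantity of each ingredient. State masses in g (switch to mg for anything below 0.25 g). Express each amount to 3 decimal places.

Scale factor relative to 1 L: 0.632.
sucrose: 29.1 g/L × 0.632 L = 18.391 g
Tricine: 10.5 g/L × 0.632 L = 6.636 g
sodium thiosulfate: 4.08 g/L × 0.632 L = 2.579 g
sodium nitrate: 7.61 g/L × 0.632 L = 4.810 g
sodium molybdate dihydrate: 0.821 mg/L × 0.632 L = 0.519 mg

sucrose 18.391 g; Tricine 6.636 g; sodium thiosulfate 2.579 g; sodium nitrate 4.810 g; sodium molybdate dihydrate 0.519 mg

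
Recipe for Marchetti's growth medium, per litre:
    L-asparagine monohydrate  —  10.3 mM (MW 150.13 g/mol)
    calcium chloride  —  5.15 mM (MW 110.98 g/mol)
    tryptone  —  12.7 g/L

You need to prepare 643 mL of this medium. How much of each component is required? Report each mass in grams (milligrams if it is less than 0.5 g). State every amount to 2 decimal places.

Scale factor relative to 1 L: 0.643.
L-asparagine monohydrate: 10.3 mmol/L × 150.13 g/mol × 0.643 L ÷ 1000 = 0.99 g
calcium chloride: 5.15 mmol/L × 110.98 mg/mmol × 0.643 L = 367.50 mg
tryptone: 12.7 g/L × 0.643 L = 8.17 g

L-asparagine monohydrate 0.99 g; calcium chloride 367.50 mg; tryptone 8.17 g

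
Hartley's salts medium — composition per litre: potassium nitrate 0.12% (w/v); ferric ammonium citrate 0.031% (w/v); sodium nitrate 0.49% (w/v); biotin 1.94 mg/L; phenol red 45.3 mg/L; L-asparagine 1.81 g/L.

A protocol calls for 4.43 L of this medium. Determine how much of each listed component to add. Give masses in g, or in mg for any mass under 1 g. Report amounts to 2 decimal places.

Working volume: 4.43 L.
potassium nitrate: 0.12% w/v = 1.2 g/L → 1.2 × 4.43 L = 5.32 g
ferric ammonium citrate: 0.031% w/v = 0.31 g/L → 0.31 × 4.43 L = 1.37 g
sodium nitrate: 0.49% w/v = 4.9 g/L → 4.9 × 4.43 L = 21.71 g
biotin: 1.94 mg/L × 4.43 L = 8.59 mg
phenol red: 45.3 mg/L × 4.43 L = 200.68 mg
L-asparagine: 1.81 g/L × 4.43 L = 8.02 g

potassium nitrate 5.32 g; ferric ammonium citrate 1.37 g; sodium nitrate 21.71 g; biotin 8.59 mg; phenol red 200.68 mg; L-asparagine 8.02 g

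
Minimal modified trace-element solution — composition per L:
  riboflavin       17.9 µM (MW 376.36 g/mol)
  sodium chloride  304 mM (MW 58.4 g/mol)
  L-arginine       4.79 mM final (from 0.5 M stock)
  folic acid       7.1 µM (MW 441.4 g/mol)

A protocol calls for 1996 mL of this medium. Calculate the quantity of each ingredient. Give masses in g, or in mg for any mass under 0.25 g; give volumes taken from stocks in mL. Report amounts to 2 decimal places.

riboflavin 13.45 mg; sodium chloride 35.44 g; L-arginine 19.12 mL; folic acid 6.26 mg

Scale factor relative to 1 L: 1.996.
riboflavin: 17.9 µmol/L × 376.36 g/mol × 1.996 L ÷ 1000 = 13.45 mg
sodium chloride: 304 mmol/L × 58.4 g/mol × 1.996 L ÷ 1000 = 35.44 g
L-arginine: V = C2·V2/C1 = 4.79 mM × 1996 mL ÷ 500 mM = 19.12 mL
folic acid: 7.1 µmol/L × 441.4 g/mol × 1.996 L ÷ 1000 = 6.26 mg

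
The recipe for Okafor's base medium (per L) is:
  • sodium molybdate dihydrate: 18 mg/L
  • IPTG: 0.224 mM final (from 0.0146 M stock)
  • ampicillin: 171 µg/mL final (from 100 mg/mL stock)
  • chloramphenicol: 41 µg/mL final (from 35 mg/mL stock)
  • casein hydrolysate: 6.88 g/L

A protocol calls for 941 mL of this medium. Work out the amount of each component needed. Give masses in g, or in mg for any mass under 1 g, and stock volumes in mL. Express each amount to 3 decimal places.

Scale factor relative to 1 L: 0.941.
sodium molybdate dihydrate: 18 mg/L × 0.941 L = 16.938 mg
IPTG: V = C2·V2/C1 = 0.224 mM × 941 mL ÷ 14.6 mM = 14.437 mL
ampicillin: V = C2·V2/C1 = 171 µg/mL × 941 mL ÷ 100000 µg/mL = 1.609 mL
chloramphenicol: C1V1 = C2V2 → 41 µg/mL × 941 mL ÷ 35000 µg/mL = 1.102 mL
casein hydrolysate: 6.88 g/L × 0.941 L = 6.474 g

sodium molybdate dihydrate 16.938 mg; IPTG 14.437 mL; ampicillin 1.609 mL; chloramphenicol 1.102 mL; casein hydrolysate 6.474 g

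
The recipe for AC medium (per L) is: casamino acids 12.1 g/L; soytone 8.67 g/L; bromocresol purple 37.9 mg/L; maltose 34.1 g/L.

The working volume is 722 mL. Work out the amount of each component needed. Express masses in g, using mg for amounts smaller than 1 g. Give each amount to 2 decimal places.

Target volume = 722 mL = 0.722 L.
casamino acids: 12.1 g/L × 0.722 L = 8.74 g
soytone: 8.67 g/L × 0.722 L = 6.26 g
bromocresol purple: 37.9 mg/L × 0.722 L = 27.36 mg
maltose: 34.1 g/L × 0.722 L = 24.62 g

casamino acids 8.74 g; soytone 6.26 g; bromocresol purple 27.36 mg; maltose 24.62 g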